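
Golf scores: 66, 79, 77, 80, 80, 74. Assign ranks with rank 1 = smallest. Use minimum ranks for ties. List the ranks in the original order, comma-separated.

Sorted (ascending): 66, 74, 77, 79, 80, 80
The 2 values of 80 occupy positions 5–6 → each gets rank 5.

1, 4, 3, 5, 5, 2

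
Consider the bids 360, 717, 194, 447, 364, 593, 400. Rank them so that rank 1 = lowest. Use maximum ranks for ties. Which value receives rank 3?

364

Sorted (ascending): 194, 360, 364, 400, 447, 593, 717
No ties — each value takes its position as its rank.
Rank 3 → value 364.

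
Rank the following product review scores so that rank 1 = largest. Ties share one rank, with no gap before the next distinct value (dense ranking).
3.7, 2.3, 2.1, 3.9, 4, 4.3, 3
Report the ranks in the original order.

4, 6, 7, 3, 2, 1, 5

Sorted (descending): 4.3, 4, 3.9, 3.7, 3, 2.3, 2.1
No ties — each value takes its position as its rank.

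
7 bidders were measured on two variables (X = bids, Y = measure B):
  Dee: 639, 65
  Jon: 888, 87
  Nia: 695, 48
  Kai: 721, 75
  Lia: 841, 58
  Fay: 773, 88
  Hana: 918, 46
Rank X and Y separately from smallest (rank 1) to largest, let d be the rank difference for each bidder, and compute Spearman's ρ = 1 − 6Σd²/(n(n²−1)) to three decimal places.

Ranks of variable 1: 1, 6, 2, 3, 5, 4, 7
Ranks of variable 2: 4, 6, 2, 5, 3, 7, 1
d = r₁ − r₂: -3, 0, 0, -2, 2, -3, 6
d²: 9, 0, 0, 4, 4, 9, 36; Σd² = 62
ρ = 1 − 6·62/(7·48) = 1 − 372/336 = -0.107

-0.107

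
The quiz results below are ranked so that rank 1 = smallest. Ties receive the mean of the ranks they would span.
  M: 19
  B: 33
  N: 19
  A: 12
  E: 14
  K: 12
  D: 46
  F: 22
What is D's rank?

8

Sorted (ascending): 12, 12, 14, 19, 19, 22, 33, 46
The 2 values of 12 occupy positions 1–2 → average rank (1+2)/2 = 1.5.
The 2 values of 19 occupy positions 4–5 → average rank (4+5)/2 = 4.5.
D has value 46 → rank 8.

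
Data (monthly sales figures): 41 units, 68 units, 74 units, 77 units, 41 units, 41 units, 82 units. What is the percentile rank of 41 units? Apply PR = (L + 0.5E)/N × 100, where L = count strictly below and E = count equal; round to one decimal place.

21.4

N = 7.
Strictly below 41: 0. Equal to 41: 3.
PR = (0 + 0.5·3)/7 × 100 = 21.4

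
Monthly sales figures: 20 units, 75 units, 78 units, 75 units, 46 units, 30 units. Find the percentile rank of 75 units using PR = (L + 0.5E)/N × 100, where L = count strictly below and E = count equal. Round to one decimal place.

N = 6.
Strictly below 75: 3. Equal to 75: 2.
PR = (3 + 0.5·2)/6 × 100 = 66.7

66.7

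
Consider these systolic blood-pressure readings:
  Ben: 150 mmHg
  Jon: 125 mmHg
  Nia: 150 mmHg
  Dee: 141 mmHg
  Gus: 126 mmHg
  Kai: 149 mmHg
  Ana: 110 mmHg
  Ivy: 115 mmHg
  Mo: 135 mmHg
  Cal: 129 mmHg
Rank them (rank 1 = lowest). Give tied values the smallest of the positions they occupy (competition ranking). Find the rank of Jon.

Sorted (ascending): 110, 115, 125, 126, 129, 135, 141, 149, 150, 150
The 2 values of 150 occupy positions 9–10 → each gets rank 9.
Jon has value 125 mmHg → rank 3.

3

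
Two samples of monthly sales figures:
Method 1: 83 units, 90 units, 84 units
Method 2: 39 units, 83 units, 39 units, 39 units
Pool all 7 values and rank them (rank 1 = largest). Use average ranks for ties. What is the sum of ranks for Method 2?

Sorted (descending): 90, 84, 83, 83, 39, 39, 39
The 2 values of 83 occupy positions 3–4 → average rank (3+4)/2 = 3.5.
The 3 values of 39 occupy positions 5–7 → average rank 6.
Method 2 values → pooled ranks: 39→6, 83→3.5, 39→6, 39→6
Rank sum = 6 + 3.5 + 6 + 6 = 21.5

21.5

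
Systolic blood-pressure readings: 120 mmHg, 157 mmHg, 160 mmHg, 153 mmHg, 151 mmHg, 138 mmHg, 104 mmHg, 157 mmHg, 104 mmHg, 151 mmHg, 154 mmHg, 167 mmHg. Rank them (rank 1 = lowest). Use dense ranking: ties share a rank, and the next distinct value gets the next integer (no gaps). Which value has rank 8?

160

Sorted (ascending): 104, 104, 120, 138, 151, 151, 153, 154, 157, 157, 160, 167
The 2 values of 104 share dense rank 1.
The 2 values of 151 share dense rank 4.
The 2 values of 157 share dense rank 7.
Remaining distinct values take the next consecutive integers.
Rank 8 → value 160.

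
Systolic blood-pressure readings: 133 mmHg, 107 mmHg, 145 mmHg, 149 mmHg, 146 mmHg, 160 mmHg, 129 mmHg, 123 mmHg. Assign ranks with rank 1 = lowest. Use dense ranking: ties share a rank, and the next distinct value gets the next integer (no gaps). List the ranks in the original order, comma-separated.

4, 1, 5, 7, 6, 8, 3, 2

Sorted (ascending): 107, 123, 129, 133, 145, 146, 149, 160
No ties — each value takes its position as its rank.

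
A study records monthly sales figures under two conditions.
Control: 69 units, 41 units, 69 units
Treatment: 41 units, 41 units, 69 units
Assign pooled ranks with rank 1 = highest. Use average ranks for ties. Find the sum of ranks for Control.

9

Sorted (descending): 69, 69, 69, 41, 41, 41
The 3 values of 69 occupy positions 1–3 → average rank 2.
The 3 values of 41 occupy positions 4–6 → average rank 5.
Control values → pooled ranks: 69→2, 41→5, 69→2
Rank sum = 2 + 5 + 2 = 9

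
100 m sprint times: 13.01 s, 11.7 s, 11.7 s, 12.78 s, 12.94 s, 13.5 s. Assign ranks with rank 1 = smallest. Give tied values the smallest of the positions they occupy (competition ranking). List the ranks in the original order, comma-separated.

5, 1, 1, 3, 4, 6

Sorted (ascending): 11.7, 11.7, 12.78, 12.94, 13.01, 13.5
The 2 values of 11.7 occupy positions 1–2 → each gets rank 1.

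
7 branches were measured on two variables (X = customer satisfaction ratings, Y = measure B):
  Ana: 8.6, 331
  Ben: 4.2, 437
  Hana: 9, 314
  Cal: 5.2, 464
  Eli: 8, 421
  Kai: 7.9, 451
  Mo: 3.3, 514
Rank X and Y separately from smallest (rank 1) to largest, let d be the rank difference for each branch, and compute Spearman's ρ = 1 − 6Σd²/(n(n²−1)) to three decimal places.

Ranks of variable 1: 6, 2, 7, 3, 5, 4, 1
Ranks of variable 2: 2, 4, 1, 6, 3, 5, 7
d = r₁ − r₂: 4, -2, 6, -3, 2, -1, -6
d²: 16, 4, 36, 9, 4, 1, 36; Σd² = 106
ρ = 1 − 6·106/(7·48) = 1 − 636/336 = -0.893

-0.893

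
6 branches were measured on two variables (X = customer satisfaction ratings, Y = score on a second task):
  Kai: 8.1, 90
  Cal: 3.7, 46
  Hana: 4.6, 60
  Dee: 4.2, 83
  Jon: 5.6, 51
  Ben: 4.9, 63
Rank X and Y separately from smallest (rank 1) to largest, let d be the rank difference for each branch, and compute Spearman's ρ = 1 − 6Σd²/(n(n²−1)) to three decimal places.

Ranks of variable 1: 6, 1, 3, 2, 5, 4
Ranks of variable 2: 6, 1, 3, 5, 2, 4
d = r₁ − r₂: 0, 0, 0, -3, 3, 0
d²: 0, 0, 0, 9, 9, 0; Σd² = 18
ρ = 1 − 6·18/(6·35) = 1 − 108/210 = 0.486

0.486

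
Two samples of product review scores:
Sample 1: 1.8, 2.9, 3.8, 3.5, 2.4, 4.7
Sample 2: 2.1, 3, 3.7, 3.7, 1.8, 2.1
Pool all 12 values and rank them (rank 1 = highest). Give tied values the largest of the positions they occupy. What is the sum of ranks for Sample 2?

Sorted (descending): 4.7, 3.8, 3.7, 3.7, 3.5, 3, 2.9, 2.4, 2.1, 2.1, 1.8, 1.8
The 2 values of 3.7 occupy positions 3–4 → each gets rank 4.
The 2 values of 2.1 occupy positions 9–10 → each gets rank 10.
The 2 values of 1.8 occupy positions 11–12 → each gets rank 12.
Sample 2 values → pooled ranks: 2.1→10, 3→6, 3.7→4, 3.7→4, 1.8→12, 2.1→10
Rank sum = 10 + 6 + 4 + 4 + 12 + 10 = 46

46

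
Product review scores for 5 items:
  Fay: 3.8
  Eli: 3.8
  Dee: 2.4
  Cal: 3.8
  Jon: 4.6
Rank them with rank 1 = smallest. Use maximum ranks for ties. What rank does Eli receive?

Sorted (ascending): 2.4, 3.8, 3.8, 3.8, 4.6
The 3 values of 3.8 occupy positions 2–4 → each gets rank 4.
Eli has value 3.8 → rank 4.

4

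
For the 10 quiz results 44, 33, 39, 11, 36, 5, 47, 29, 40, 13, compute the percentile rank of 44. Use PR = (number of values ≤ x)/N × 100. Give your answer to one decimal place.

90.0

N = 10.
Strictly below 44: 8. Equal to 44: 1.
PR = 9/10 × 100 = 90.0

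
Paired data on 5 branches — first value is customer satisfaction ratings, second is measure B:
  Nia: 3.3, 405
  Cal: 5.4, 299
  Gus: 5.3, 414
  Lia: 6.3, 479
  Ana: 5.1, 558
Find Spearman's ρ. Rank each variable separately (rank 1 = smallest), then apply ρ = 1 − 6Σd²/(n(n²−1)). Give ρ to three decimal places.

0.000

Ranks of variable 1: 1, 4, 3, 5, 2
Ranks of variable 2: 2, 1, 3, 4, 5
d = r₁ − r₂: -1, 3, 0, 1, -3
d²: 1, 9, 0, 1, 9; Σd² = 20
ρ = 1 − 6·20/(5·24) = 1 − 120/120 = 0.000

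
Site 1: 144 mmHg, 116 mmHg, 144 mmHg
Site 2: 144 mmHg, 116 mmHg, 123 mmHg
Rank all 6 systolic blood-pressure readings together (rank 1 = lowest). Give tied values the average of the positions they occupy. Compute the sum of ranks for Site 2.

Sorted (ascending): 116, 116, 123, 144, 144, 144
The 2 values of 116 occupy positions 1–2 → average rank (1+2)/2 = 1.5.
The 3 values of 144 occupy positions 4–6 → average rank 5.
Site 2 values → pooled ranks: 144→5, 116→1.5, 123→3
Rank sum = 5 + 1.5 + 3 = 9.5

9.5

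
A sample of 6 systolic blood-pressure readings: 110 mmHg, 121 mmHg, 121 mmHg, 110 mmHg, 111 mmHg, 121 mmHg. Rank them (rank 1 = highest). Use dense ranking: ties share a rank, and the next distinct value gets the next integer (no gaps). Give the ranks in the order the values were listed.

Sorted (descending): 121, 121, 121, 111, 110, 110
The 3 values of 121 share dense rank 1.
The 2 values of 110 share dense rank 3.
Remaining distinct values take the next consecutive integers.

3, 1, 1, 3, 2, 1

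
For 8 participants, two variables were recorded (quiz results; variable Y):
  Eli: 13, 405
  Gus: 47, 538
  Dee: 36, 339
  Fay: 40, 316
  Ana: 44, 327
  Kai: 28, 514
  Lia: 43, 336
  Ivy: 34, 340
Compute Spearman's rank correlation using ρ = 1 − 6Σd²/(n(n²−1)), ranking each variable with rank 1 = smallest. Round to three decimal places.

-0.238

Ranks of variable 1: 1, 8, 4, 5, 7, 2, 6, 3
Ranks of variable 2: 6, 8, 4, 1, 2, 7, 3, 5
d = r₁ − r₂: -5, 0, 0, 4, 5, -5, 3, -2
d²: 25, 0, 0, 16, 25, 25, 9, 4; Σd² = 104
ρ = 1 − 6·104/(8·63) = 1 − 624/504 = -0.238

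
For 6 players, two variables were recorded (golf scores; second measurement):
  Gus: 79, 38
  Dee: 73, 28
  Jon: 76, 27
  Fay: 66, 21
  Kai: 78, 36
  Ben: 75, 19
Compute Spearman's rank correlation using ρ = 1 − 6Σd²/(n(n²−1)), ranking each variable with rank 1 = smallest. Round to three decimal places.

0.714

Ranks of variable 1: 6, 2, 4, 1, 5, 3
Ranks of variable 2: 6, 4, 3, 2, 5, 1
d = r₁ − r₂: 0, -2, 1, -1, 0, 2
d²: 0, 4, 1, 1, 0, 4; Σd² = 10
ρ = 1 − 6·10/(6·35) = 1 − 60/210 = 0.714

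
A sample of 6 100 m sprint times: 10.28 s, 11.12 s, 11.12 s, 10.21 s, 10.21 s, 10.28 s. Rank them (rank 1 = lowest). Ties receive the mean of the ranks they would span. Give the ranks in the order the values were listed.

Sorted (ascending): 10.21, 10.21, 10.28, 10.28, 11.12, 11.12
The 2 values of 10.21 occupy positions 1–2 → average rank (1+2)/2 = 1.5.
The 2 values of 10.28 occupy positions 3–4 → average rank (3+4)/2 = 3.5.
The 2 values of 11.12 occupy positions 5–6 → average rank (5+6)/2 = 5.5.

3.5, 5.5, 5.5, 1.5, 1.5, 3.5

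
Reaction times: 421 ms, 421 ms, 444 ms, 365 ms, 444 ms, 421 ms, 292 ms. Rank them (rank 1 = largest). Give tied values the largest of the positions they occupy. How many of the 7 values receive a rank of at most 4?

2

Sorted (descending): 444, 444, 421, 421, 421, 365, 292
The 2 values of 444 occupy positions 1–2 → each gets rank 2.
The 3 values of 421 occupy positions 3–5 → each gets rank 5.
Ranks ≤ 4: {2, 2} → 2 values.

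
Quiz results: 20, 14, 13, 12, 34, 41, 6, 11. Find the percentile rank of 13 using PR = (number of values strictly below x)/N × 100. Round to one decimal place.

37.5

N = 8.
Strictly below 13: 3. Equal to 13: 1.
PR = 3/8 × 100 = 37.5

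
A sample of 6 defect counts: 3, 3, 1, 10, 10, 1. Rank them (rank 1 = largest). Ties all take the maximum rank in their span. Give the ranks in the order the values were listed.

4, 4, 6, 2, 2, 6

Sorted (descending): 10, 10, 3, 3, 1, 1
The 2 values of 10 occupy positions 1–2 → each gets rank 2.
The 2 values of 3 occupy positions 3–4 → each gets rank 4.
The 2 values of 1 occupy positions 5–6 → each gets rank 6.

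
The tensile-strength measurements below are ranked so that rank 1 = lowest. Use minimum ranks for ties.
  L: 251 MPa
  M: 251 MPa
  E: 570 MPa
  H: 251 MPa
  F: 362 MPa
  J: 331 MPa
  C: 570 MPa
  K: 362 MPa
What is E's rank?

Sorted (ascending): 251, 251, 251, 331, 362, 362, 570, 570
The 3 values of 251 occupy positions 1–3 → each gets rank 1.
The 2 values of 362 occupy positions 5–6 → each gets rank 5.
The 2 values of 570 occupy positions 7–8 → each gets rank 7.
E has value 570 MPa → rank 7.

7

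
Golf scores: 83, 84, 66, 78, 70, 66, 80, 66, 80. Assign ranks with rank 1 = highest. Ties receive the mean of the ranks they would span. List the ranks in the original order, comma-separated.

Sorted (descending): 84, 83, 80, 80, 78, 70, 66, 66, 66
The 2 values of 80 occupy positions 3–4 → average rank (3+4)/2 = 3.5.
The 3 values of 66 occupy positions 7–9 → average rank 8.

2, 1, 8, 5, 6, 8, 3.5, 8, 3.5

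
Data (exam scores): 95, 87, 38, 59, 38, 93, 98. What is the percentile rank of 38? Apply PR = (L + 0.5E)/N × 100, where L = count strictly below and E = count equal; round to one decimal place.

14.3

N = 7.
Strictly below 38: 0. Equal to 38: 2.
PR = (0 + 0.5·2)/7 × 100 = 14.3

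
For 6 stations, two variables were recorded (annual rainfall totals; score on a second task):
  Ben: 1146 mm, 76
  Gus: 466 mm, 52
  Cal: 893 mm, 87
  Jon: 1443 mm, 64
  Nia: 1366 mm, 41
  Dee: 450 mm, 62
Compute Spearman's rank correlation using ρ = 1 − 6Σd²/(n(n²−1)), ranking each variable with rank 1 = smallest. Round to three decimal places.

0.029

Ranks of variable 1: 4, 2, 3, 6, 5, 1
Ranks of variable 2: 5, 2, 6, 4, 1, 3
d = r₁ − r₂: -1, 0, -3, 2, 4, -2
d²: 1, 0, 9, 4, 16, 4; Σd² = 34
ρ = 1 − 6·34/(6·35) = 1 − 204/210 = 0.029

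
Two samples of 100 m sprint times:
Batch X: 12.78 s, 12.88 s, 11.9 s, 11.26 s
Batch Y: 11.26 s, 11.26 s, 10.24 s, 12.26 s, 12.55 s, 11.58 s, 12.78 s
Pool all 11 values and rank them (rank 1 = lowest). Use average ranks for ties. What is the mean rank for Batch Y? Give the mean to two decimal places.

5.21

Sorted (ascending): 10.24, 11.26, 11.26, 11.26, 11.58, 11.9, 12.26, 12.55, 12.78, 12.78, 12.88
The 3 values of 11.26 occupy positions 2–4 → average rank 3.
The 2 values of 12.78 occupy positions 9–10 → average rank (9+10)/2 = 9.5.
Batch Y values → pooled ranks: 11.26→3, 11.26→3, 10.24→1, 12.26→7, 12.55→8, 11.58→5, 12.78→9.5
Mean rank = (3 + 3 + 1 + 7 + 8 + 5 + 9.5) / 7 = 5.21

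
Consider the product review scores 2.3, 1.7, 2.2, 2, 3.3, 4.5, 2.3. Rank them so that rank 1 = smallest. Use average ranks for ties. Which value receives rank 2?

Sorted (ascending): 1.7, 2, 2.2, 2.3, 2.3, 3.3, 4.5
The 2 values of 2.3 occupy positions 4–5 → average rank (4+5)/2 = 4.5.
Rank 2 → value 2.

2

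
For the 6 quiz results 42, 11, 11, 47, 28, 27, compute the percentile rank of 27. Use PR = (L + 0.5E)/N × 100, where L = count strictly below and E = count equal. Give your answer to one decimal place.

41.7

N = 6.
Strictly below 27: 2. Equal to 27: 1.
PR = (2 + 0.5·1)/6 × 100 = 41.7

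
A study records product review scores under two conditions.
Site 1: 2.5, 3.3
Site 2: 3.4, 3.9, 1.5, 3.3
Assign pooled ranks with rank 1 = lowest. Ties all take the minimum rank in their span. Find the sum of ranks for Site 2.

Sorted (ascending): 1.5, 2.5, 3.3, 3.3, 3.4, 3.9
The 2 values of 3.3 occupy positions 3–4 → each gets rank 3.
Site 2 values → pooled ranks: 3.4→5, 3.9→6, 1.5→1, 3.3→3
Rank sum = 5 + 6 + 1 + 3 = 15

15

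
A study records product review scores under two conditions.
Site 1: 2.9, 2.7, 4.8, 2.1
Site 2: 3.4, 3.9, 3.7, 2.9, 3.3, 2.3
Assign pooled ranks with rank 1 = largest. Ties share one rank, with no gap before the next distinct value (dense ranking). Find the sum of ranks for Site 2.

Sorted (descending): 4.8, 3.9, 3.7, 3.4, 3.3, 2.9, 2.9, 2.7, 2.3, 2.1
The 2 values of 2.9 share dense rank 6.
Remaining distinct values take the next consecutive integers.
Site 2 values → pooled ranks: 3.4→4, 3.9→2, 3.7→3, 2.9→6, 3.3→5, 2.3→8
Rank sum = 4 + 2 + 3 + 6 + 5 + 8 = 28

28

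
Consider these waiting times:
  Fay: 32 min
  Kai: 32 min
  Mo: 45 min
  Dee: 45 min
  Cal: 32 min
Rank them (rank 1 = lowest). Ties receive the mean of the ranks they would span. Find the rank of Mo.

4.5

Sorted (ascending): 32, 32, 32, 45, 45
The 3 values of 32 occupy positions 1–3 → average rank 2.
The 2 values of 45 occupy positions 4–5 → average rank (4+5)/2 = 4.5.
Mo has value 45 min → rank 4.5.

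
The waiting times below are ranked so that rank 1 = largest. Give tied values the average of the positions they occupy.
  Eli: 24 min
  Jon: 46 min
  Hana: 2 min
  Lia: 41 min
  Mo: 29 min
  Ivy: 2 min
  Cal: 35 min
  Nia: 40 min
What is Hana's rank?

Sorted (descending): 46, 41, 40, 35, 29, 24, 2, 2
The 2 values of 2 occupy positions 7–8 → average rank (7+8)/2 = 7.5.
Hana has value 2 min → rank 7.5.

7.5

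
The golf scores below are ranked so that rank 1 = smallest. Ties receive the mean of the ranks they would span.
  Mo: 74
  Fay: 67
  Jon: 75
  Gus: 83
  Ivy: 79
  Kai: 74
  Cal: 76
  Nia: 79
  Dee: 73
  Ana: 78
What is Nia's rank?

Sorted (ascending): 67, 73, 74, 74, 75, 76, 78, 79, 79, 83
The 2 values of 74 occupy positions 3–4 → average rank (3+4)/2 = 3.5.
The 2 values of 79 occupy positions 8–9 → average rank (8+9)/2 = 8.5.
Nia has value 79 → rank 8.5.

8.5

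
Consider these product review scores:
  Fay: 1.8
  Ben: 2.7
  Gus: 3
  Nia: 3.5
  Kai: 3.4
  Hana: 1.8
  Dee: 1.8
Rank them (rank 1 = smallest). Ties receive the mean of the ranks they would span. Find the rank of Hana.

2

Sorted (ascending): 1.8, 1.8, 1.8, 2.7, 3, 3.4, 3.5
The 3 values of 1.8 occupy positions 1–3 → average rank 2.
Hana has value 1.8 → rank 2.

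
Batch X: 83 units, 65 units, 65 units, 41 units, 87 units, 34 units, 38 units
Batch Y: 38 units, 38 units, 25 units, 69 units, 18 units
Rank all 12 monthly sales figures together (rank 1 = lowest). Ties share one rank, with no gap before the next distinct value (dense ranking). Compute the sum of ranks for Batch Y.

18

Sorted (ascending): 18, 25, 34, 38, 38, 38, 41, 65, 65, 69, 83, 87
The 3 values of 38 share dense rank 4.
The 2 values of 65 share dense rank 6.
Remaining distinct values take the next consecutive integers.
Batch Y values → pooled ranks: 38→4, 38→4, 25→2, 69→7, 18→1
Rank sum = 4 + 4 + 2 + 7 + 1 = 18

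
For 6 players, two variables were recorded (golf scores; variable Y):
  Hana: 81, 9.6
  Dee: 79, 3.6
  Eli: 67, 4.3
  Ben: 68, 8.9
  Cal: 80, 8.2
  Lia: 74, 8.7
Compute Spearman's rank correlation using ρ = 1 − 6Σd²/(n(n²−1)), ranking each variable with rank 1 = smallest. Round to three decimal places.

Ranks of variable 1: 6, 4, 1, 2, 5, 3
Ranks of variable 2: 6, 1, 2, 5, 3, 4
d = r₁ − r₂: 0, 3, -1, -3, 2, -1
d²: 0, 9, 1, 9, 4, 1; Σd² = 24
ρ = 1 − 6·24/(6·35) = 1 − 144/210 = 0.314

0.314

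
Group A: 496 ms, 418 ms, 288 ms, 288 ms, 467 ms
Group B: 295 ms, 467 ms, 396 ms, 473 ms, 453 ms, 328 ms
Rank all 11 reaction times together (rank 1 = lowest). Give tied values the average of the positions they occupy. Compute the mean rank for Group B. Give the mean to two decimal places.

6.25

Sorted (ascending): 288, 288, 295, 328, 396, 418, 453, 467, 467, 473, 496
The 2 values of 288 occupy positions 1–2 → average rank (1+2)/2 = 1.5.
The 2 values of 467 occupy positions 8–9 → average rank (8+9)/2 = 8.5.
Group B values → pooled ranks: 295→3, 467→8.5, 396→5, 473→10, 453→7, 328→4
Mean rank = (3 + 8.5 + 5 + 10 + 7 + 4) / 6 = 6.25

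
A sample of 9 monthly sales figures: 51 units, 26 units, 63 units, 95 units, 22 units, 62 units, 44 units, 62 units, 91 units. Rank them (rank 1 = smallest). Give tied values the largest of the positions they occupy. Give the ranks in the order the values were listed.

Sorted (ascending): 22, 26, 44, 51, 62, 62, 63, 91, 95
The 2 values of 62 occupy positions 5–6 → each gets rank 6.

4, 2, 7, 9, 1, 6, 3, 6, 8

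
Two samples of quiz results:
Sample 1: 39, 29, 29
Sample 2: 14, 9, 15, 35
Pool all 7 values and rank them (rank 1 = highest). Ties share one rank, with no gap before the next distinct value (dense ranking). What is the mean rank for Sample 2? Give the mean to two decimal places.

4.25

Sorted (descending): 39, 35, 29, 29, 15, 14, 9
The 2 values of 29 share dense rank 3.
Remaining distinct values take the next consecutive integers.
Sample 2 values → pooled ranks: 14→5, 9→6, 15→4, 35→2
Mean rank = (5 + 6 + 4 + 2) / 4 = 4.25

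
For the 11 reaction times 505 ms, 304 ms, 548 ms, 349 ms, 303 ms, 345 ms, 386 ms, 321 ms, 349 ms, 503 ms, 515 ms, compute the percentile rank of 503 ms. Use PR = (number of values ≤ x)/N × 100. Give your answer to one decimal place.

72.7

N = 11.
Strictly below 503: 7. Equal to 503: 1.
PR = 8/11 × 100 = 72.7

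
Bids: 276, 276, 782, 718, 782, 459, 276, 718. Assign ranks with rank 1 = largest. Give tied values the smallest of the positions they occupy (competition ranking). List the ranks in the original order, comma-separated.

Sorted (descending): 782, 782, 718, 718, 459, 276, 276, 276
The 2 values of 782 occupy positions 1–2 → each gets rank 1.
The 2 values of 718 occupy positions 3–4 → each gets rank 3.
The 3 values of 276 occupy positions 6–8 → each gets rank 6.

6, 6, 1, 3, 1, 5, 6, 3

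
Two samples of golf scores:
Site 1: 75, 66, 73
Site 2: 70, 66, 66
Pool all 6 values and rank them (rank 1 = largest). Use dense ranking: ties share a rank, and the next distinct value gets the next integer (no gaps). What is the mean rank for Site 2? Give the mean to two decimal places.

3.67

Sorted (descending): 75, 73, 70, 66, 66, 66
The 3 values of 66 share dense rank 4.
Remaining distinct values take the next consecutive integers.
Site 2 values → pooled ranks: 70→3, 66→4, 66→4
Mean rank = (3 + 4 + 4) / 3 = 3.67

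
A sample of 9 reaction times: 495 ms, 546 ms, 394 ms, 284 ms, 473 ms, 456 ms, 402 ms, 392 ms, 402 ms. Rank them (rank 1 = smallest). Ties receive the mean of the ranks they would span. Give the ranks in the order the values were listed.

Sorted (ascending): 284, 392, 394, 402, 402, 456, 473, 495, 546
The 2 values of 402 occupy positions 4–5 → average rank (4+5)/2 = 4.5.

8, 9, 3, 1, 7, 6, 4.5, 2, 4.5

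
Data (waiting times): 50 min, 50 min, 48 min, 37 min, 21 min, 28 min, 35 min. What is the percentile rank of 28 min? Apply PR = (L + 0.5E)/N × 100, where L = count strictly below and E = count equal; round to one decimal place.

21.4

N = 7.
Strictly below 28: 1. Equal to 28: 1.
PR = (1 + 0.5·1)/7 × 100 = 21.4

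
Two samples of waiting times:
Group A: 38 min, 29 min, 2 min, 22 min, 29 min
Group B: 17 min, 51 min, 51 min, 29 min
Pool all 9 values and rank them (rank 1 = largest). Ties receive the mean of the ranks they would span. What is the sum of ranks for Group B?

16

Sorted (descending): 51, 51, 38, 29, 29, 29, 22, 17, 2
The 2 values of 51 occupy positions 1–2 → average rank (1+2)/2 = 1.5.
The 3 values of 29 occupy positions 4–6 → average rank 5.
Group B values → pooled ranks: 17→8, 51→1.5, 51→1.5, 29→5
Rank sum = 8 + 1.5 + 1.5 + 5 = 16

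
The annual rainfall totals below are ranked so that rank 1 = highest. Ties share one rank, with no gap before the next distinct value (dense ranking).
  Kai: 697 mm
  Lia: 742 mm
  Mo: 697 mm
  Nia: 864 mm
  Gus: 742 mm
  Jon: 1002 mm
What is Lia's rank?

Sorted (descending): 1002, 864, 742, 742, 697, 697
The 2 values of 742 share dense rank 3.
The 2 values of 697 share dense rank 4.
Remaining distinct values take the next consecutive integers.
Lia has value 742 mm → rank 3.

3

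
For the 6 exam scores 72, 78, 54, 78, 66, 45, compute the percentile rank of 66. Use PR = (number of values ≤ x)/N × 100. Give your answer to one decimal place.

N = 6.
Strictly below 66: 2. Equal to 66: 1.
PR = 3/6 × 100 = 50.0

50.0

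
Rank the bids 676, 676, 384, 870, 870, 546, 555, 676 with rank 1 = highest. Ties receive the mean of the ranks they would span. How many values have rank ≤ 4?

Sorted (descending): 870, 870, 676, 676, 676, 555, 546, 384
The 2 values of 870 occupy positions 1–2 → average rank (1+2)/2 = 1.5.
The 3 values of 676 occupy positions 3–5 → average rank 4.
Ranks ≤ 4: {1.5, 1.5, 4, 4, 4} → 5 values.

5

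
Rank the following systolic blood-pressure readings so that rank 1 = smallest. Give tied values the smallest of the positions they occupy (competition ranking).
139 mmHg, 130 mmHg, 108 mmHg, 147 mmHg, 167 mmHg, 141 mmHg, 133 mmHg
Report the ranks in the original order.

Sorted (ascending): 108, 130, 133, 139, 141, 147, 167
No ties — each value takes its position as its rank.

4, 2, 1, 6, 7, 5, 3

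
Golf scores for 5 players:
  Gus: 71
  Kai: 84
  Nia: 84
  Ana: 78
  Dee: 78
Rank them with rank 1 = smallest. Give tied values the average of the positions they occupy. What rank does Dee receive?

2.5

Sorted (ascending): 71, 78, 78, 84, 84
The 2 values of 78 occupy positions 2–3 → average rank (2+3)/2 = 2.5.
The 2 values of 84 occupy positions 4–5 → average rank (4+5)/2 = 4.5.
Dee has value 78 → rank 2.5.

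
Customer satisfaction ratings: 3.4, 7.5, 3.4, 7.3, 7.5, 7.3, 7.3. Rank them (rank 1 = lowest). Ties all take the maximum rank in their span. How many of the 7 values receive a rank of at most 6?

5

Sorted (ascending): 3.4, 3.4, 7.3, 7.3, 7.3, 7.5, 7.5
The 2 values of 3.4 occupy positions 1–2 → each gets rank 2.
The 3 values of 7.3 occupy positions 3–5 → each gets rank 5.
The 2 values of 7.5 occupy positions 6–7 → each gets rank 7.
Ranks ≤ 6: {2, 2, 5, 5, 5} → 5 values.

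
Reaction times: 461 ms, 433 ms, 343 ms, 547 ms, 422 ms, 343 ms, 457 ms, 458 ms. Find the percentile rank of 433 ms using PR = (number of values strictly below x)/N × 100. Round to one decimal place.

N = 8.
Strictly below 433: 3. Equal to 433: 1.
PR = 3/8 × 100 = 37.5

37.5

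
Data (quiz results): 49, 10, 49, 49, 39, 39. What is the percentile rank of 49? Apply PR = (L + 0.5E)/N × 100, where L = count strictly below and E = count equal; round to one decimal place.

N = 6.
Strictly below 49: 3. Equal to 49: 3.
PR = (3 + 0.5·3)/6 × 100 = 75.0

75.0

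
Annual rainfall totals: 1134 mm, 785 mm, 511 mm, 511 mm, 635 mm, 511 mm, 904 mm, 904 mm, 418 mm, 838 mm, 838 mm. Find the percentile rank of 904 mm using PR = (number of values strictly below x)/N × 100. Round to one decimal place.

N = 11.
Strictly below 904: 8. Equal to 904: 2.
PR = 8/11 × 100 = 72.7

72.7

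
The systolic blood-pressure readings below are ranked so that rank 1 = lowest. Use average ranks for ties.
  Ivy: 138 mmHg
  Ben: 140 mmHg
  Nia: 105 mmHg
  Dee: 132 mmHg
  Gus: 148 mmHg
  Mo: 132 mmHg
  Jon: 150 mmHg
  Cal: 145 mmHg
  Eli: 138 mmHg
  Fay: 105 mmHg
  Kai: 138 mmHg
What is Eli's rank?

Sorted (ascending): 105, 105, 132, 132, 138, 138, 138, 140, 145, 148, 150
The 2 values of 105 occupy positions 1–2 → average rank (1+2)/2 = 1.5.
The 2 values of 132 occupy positions 3–4 → average rank (3+4)/2 = 3.5.
The 3 values of 138 occupy positions 5–7 → average rank 6.
Eli has value 138 mmHg → rank 6.

6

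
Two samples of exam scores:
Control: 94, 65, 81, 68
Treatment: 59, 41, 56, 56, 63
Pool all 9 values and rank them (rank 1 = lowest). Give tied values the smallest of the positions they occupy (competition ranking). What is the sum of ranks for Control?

Sorted (ascending): 41, 56, 56, 59, 63, 65, 68, 81, 94
The 2 values of 56 occupy positions 2–3 → each gets rank 2.
Control values → pooled ranks: 94→9, 65→6, 81→8, 68→7
Rank sum = 9 + 6 + 8 + 7 = 30

30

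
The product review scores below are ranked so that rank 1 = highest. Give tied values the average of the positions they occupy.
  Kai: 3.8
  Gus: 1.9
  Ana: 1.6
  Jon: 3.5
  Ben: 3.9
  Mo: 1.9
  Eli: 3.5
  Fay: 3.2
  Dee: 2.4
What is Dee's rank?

Sorted (descending): 3.9, 3.8, 3.5, 3.5, 3.2, 2.4, 1.9, 1.9, 1.6
The 2 values of 3.5 occupy positions 3–4 → average rank (3+4)/2 = 3.5.
The 2 values of 1.9 occupy positions 7–8 → average rank (7+8)/2 = 7.5.
Dee has value 2.4 → rank 6.

6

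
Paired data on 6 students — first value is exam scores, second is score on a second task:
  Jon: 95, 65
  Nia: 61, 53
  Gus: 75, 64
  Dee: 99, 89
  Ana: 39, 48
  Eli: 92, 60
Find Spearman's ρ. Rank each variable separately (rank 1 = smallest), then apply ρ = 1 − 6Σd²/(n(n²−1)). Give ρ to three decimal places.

Ranks of variable 1: 5, 2, 3, 6, 1, 4
Ranks of variable 2: 5, 2, 4, 6, 1, 3
d = r₁ − r₂: 0, 0, -1, 0, 0, 1
d²: 0, 0, 1, 0, 0, 1; Σd² = 2
ρ = 1 − 6·2/(6·35) = 1 − 12/210 = 0.943

0.943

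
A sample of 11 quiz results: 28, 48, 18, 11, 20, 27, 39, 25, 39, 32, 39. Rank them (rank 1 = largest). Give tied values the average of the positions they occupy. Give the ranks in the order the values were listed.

6, 1, 10, 11, 9, 7, 3, 8, 3, 5, 3

Sorted (descending): 48, 39, 39, 39, 32, 28, 27, 25, 20, 18, 11
The 3 values of 39 occupy positions 2–4 → average rank 3.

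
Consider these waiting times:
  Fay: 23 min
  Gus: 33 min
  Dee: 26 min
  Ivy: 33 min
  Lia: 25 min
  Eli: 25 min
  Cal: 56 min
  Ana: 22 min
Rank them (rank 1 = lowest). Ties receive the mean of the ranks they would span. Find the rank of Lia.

Sorted (ascending): 22, 23, 25, 25, 26, 33, 33, 56
The 2 values of 25 occupy positions 3–4 → average rank (3+4)/2 = 3.5.
The 2 values of 33 occupy positions 6–7 → average rank (6+7)/2 = 6.5.
Lia has value 25 min → rank 3.5.

3.5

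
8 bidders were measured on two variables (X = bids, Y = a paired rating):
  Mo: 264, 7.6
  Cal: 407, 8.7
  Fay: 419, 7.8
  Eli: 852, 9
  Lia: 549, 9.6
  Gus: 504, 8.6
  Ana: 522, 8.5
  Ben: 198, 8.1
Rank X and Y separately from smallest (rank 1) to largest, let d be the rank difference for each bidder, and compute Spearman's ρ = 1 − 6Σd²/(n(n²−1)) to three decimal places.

0.714

Ranks of variable 1: 2, 3, 4, 8, 7, 5, 6, 1
Ranks of variable 2: 1, 6, 2, 7, 8, 5, 4, 3
d = r₁ − r₂: 1, -3, 2, 1, -1, 0, 2, -2
d²: 1, 9, 4, 1, 1, 0, 4, 4; Σd² = 24
ρ = 1 − 6·24/(8·63) = 1 − 144/504 = 0.714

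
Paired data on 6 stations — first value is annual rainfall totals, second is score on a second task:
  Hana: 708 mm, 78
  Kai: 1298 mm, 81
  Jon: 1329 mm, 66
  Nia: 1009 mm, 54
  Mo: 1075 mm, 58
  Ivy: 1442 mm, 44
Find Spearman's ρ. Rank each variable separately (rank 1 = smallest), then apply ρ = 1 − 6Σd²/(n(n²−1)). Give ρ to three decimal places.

-0.314

Ranks of variable 1: 1, 4, 5, 2, 3, 6
Ranks of variable 2: 5, 6, 4, 2, 3, 1
d = r₁ − r₂: -4, -2, 1, 0, 0, 5
d²: 16, 4, 1, 0, 0, 25; Σd² = 46
ρ = 1 − 6·46/(6·35) = 1 − 276/210 = -0.314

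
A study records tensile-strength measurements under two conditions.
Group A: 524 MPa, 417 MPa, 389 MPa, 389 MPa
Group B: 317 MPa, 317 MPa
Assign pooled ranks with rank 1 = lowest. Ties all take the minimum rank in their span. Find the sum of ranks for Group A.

17

Sorted (ascending): 317, 317, 389, 389, 417, 524
The 2 values of 317 occupy positions 1–2 → each gets rank 1.
The 2 values of 389 occupy positions 3–4 → each gets rank 3.
Group A values → pooled ranks: 524→6, 417→5, 389→3, 389→3
Rank sum = 6 + 5 + 3 + 3 = 17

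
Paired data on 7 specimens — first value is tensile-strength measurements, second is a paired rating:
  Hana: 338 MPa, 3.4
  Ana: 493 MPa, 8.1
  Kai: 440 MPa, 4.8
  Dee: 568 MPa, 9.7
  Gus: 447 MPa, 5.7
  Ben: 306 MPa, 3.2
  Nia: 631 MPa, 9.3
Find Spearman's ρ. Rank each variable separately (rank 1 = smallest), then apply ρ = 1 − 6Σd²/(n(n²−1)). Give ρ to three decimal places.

0.964

Ranks of variable 1: 2, 5, 3, 6, 4, 1, 7
Ranks of variable 2: 2, 5, 3, 7, 4, 1, 6
d = r₁ − r₂: 0, 0, 0, -1, 0, 0, 1
d²: 0, 0, 0, 1, 0, 0, 1; Σd² = 2
ρ = 1 − 6·2/(7·48) = 1 − 12/336 = 0.964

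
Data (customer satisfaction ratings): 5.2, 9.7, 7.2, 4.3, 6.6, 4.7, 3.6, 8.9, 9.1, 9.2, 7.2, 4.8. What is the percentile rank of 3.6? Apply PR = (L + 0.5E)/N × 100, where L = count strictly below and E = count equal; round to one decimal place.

N = 12.
Strictly below 3.6: 0. Equal to 3.6: 1.
PR = (0 + 0.5·1)/12 × 100 = 4.2

4.2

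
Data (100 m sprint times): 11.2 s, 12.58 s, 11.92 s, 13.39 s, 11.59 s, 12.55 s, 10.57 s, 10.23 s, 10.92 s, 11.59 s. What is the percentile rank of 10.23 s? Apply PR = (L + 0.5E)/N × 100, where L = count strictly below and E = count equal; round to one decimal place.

N = 10.
Strictly below 10.23: 0. Equal to 10.23: 1.
PR = (0 + 0.5·1)/10 × 100 = 5.0

5.0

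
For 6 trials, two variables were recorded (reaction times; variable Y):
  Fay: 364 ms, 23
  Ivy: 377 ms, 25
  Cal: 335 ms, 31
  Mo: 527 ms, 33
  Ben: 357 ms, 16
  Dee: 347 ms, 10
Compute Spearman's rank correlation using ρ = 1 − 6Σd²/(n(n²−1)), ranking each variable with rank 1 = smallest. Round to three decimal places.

0.429

Ranks of variable 1: 4, 5, 1, 6, 3, 2
Ranks of variable 2: 3, 4, 5, 6, 2, 1
d = r₁ − r₂: 1, 1, -4, 0, 1, 1
d²: 1, 1, 16, 0, 1, 1; Σd² = 20
ρ = 1 − 6·20/(6·35) = 1 − 120/210 = 0.429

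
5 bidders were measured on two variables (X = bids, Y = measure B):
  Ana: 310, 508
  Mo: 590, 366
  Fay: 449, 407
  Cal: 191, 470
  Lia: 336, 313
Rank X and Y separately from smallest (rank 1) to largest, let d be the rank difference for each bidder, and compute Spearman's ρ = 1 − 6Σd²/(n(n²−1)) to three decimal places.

-0.600

Ranks of variable 1: 2, 5, 4, 1, 3
Ranks of variable 2: 5, 2, 3, 4, 1
d = r₁ − r₂: -3, 3, 1, -3, 2
d²: 9, 9, 1, 9, 4; Σd² = 32
ρ = 1 − 6·32/(5·24) = 1 − 192/120 = -0.600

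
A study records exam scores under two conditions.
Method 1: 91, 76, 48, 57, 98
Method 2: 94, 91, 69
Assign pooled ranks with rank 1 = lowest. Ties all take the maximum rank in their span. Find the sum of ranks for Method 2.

Sorted (ascending): 48, 57, 69, 76, 91, 91, 94, 98
The 2 values of 91 occupy positions 5–6 → each gets rank 6.
Method 2 values → pooled ranks: 94→7, 91→6, 69→3
Rank sum = 7 + 6 + 3 = 16

16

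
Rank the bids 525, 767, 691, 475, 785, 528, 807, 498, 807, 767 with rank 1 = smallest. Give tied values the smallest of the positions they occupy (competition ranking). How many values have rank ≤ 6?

7

Sorted (ascending): 475, 498, 525, 528, 691, 767, 767, 785, 807, 807
The 2 values of 767 occupy positions 6–7 → each gets rank 6.
The 2 values of 807 occupy positions 9–10 → each gets rank 9.
Ranks ≤ 6: {1, 2, 3, 4, 5, 6, 6} → 7 values.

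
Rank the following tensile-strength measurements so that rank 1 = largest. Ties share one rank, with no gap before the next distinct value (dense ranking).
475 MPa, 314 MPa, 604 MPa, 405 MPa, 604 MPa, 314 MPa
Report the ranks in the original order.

2, 4, 1, 3, 1, 4

Sorted (descending): 604, 604, 475, 405, 314, 314
The 2 values of 604 share dense rank 1.
The 2 values of 314 share dense rank 4.
Remaining distinct values take the next consecutive integers.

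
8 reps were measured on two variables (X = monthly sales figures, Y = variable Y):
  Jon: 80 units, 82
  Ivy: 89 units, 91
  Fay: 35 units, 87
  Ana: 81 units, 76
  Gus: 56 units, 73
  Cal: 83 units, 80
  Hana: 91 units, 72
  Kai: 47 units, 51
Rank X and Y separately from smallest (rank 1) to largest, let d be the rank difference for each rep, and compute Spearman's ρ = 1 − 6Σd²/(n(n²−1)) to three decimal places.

Ranks of variable 1: 4, 7, 1, 5, 3, 6, 8, 2
Ranks of variable 2: 6, 8, 7, 4, 3, 5, 2, 1
d = r₁ − r₂: -2, -1, -6, 1, 0, 1, 6, 1
d²: 4, 1, 36, 1, 0, 1, 36, 1; Σd² = 80
ρ = 1 − 6·80/(8·63) = 1 − 480/504 = 0.048

0.048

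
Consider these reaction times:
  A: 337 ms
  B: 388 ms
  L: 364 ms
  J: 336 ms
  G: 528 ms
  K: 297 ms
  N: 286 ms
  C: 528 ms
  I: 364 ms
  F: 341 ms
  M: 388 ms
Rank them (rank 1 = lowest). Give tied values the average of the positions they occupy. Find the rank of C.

10.5

Sorted (ascending): 286, 297, 336, 337, 341, 364, 364, 388, 388, 528, 528
The 2 values of 364 occupy positions 6–7 → average rank (6+7)/2 = 6.5.
The 2 values of 388 occupy positions 8–9 → average rank (8+9)/2 = 8.5.
The 2 values of 528 occupy positions 10–11 → average rank (10+11)/2 = 10.5.
C has value 528 ms → rank 10.5.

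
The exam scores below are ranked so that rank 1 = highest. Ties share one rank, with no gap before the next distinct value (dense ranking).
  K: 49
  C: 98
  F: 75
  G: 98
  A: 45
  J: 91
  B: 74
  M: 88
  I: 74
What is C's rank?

Sorted (descending): 98, 98, 91, 88, 75, 74, 74, 49, 45
The 2 values of 98 share dense rank 1.
The 2 values of 74 share dense rank 5.
Remaining distinct values take the next consecutive integers.
C has value 98 → rank 1.

1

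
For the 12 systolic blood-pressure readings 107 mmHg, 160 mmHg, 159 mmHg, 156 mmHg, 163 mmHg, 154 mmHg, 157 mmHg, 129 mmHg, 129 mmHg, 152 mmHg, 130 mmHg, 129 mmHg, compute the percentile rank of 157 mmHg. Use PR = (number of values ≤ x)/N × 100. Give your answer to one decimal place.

N = 12.
Strictly below 157: 8. Equal to 157: 1.
PR = 9/12 × 100 = 75.0

75.0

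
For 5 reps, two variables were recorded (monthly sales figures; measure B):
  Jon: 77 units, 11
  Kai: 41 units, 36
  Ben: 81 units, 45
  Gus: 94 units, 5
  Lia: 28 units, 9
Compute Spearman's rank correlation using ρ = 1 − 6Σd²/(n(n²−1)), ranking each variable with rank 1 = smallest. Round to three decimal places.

Ranks of variable 1: 3, 2, 4, 5, 1
Ranks of variable 2: 3, 4, 5, 1, 2
d = r₁ − r₂: 0, -2, -1, 4, -1
d²: 0, 4, 1, 16, 1; Σd² = 22
ρ = 1 − 6·22/(5·24) = 1 − 132/120 = -0.100

-0.100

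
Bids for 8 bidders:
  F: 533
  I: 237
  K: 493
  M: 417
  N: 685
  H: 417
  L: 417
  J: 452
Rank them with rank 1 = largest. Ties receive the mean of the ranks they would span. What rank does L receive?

6

Sorted (descending): 685, 533, 493, 452, 417, 417, 417, 237
The 3 values of 417 occupy positions 5–7 → average rank 6.
L has value 417 → rank 6.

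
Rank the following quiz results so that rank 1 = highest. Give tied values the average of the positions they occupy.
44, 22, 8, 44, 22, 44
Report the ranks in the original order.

Sorted (descending): 44, 44, 44, 22, 22, 8
The 3 values of 44 occupy positions 1–3 → average rank 2.
The 2 values of 22 occupy positions 4–5 → average rank (4+5)/2 = 4.5.

2, 4.5, 6, 2, 4.5, 2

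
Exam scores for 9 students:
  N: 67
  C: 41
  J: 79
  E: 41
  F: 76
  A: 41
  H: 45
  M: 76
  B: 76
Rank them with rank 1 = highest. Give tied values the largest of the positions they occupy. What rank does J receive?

1

Sorted (descending): 79, 76, 76, 76, 67, 45, 41, 41, 41
The 3 values of 76 occupy positions 2–4 → each gets rank 4.
The 3 values of 41 occupy positions 7–9 → each gets rank 9.
J has value 79 → rank 1.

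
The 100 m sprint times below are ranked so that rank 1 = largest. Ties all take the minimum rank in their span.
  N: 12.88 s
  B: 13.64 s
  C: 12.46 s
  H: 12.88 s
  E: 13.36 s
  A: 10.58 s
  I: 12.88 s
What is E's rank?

2

Sorted (descending): 13.64, 13.36, 12.88, 12.88, 12.88, 12.46, 10.58
The 3 values of 12.88 occupy positions 3–5 → each gets rank 3.
E has value 13.36 s → rank 2.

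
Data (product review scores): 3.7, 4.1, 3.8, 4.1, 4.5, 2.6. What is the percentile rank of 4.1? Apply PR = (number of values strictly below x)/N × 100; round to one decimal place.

N = 6.
Strictly below 4.1: 3. Equal to 4.1: 2.
PR = 3/6 × 100 = 50.0

50.0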